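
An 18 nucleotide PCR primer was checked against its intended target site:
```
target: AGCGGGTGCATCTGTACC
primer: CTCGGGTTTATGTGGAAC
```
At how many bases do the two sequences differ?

The sequences differ at bases 1, 2, 8, 9, 12, 15, 17 (1-based) — 7 in total.

7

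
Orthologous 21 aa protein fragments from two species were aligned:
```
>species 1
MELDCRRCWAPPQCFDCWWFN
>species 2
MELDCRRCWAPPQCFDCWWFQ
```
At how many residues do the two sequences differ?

1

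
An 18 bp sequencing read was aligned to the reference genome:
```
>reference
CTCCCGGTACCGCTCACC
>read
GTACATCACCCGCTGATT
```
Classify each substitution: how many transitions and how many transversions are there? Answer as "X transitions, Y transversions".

Transitions (purine↔purine or pyrimidine↔pyrimidine): 17 C→T, 18 C→T.
Transversions (purine↔pyrimidine): 1 C→G, 3 C→A, 5 C→A, 6 G→T, 7 G→C, 8 T→A, 9 A→C, 15 C→G.

2 transitions, 8 transversions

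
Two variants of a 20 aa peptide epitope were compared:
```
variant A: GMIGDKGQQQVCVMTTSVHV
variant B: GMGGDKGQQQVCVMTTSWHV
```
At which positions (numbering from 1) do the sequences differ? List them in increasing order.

3, 18

Scanning 1-based: 3: I/G; 18: V/W.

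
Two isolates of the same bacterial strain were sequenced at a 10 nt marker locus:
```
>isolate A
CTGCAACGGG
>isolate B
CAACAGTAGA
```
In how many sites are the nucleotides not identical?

Mismatches (1-based): site 2: T→A; site 3: G→A; site 6: A→G; site 7: C→T; site 8: G→A; site 10: G→A.

6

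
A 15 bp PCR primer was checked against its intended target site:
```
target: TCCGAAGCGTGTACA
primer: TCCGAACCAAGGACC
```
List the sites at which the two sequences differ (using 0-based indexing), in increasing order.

6, 8, 9, 11, 14

Scanning 0-based: 6: G/C; 8: G/A; 9: T/A; 11: T/G; 14: A/C.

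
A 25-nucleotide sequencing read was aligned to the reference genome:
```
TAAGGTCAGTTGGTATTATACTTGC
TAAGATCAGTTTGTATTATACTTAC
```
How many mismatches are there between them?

3

Comparing position by position, 3 positions differ: 5 (G/A), 12 (G/T), 24 (G/A).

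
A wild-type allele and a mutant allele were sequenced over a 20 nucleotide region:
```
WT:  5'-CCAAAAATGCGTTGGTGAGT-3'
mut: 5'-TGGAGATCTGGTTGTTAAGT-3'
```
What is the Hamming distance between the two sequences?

Comparing position by position, 10 sites differ: 1 (C/T), 2 (C/G), 3 (A/G), 5 (A/G), 7 (A/T), 8 (T/C), 9 (G/T), 10 (C/G), 15 (G/T), 17 (G/A).

10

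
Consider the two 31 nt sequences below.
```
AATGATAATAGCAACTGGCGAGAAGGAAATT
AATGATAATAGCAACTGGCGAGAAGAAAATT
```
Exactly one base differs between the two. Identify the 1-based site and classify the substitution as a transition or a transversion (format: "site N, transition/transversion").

Site 26 changes G→A. G is a purine and A is a purine, so this is a transition.

site 26, transition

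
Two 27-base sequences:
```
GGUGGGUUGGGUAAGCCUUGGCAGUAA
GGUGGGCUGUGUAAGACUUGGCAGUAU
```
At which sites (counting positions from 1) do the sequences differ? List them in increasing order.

7, 10, 16, 27

Scanning 1-based: 7: U/C; 10: G/U; 16: C/A; 27: A/U.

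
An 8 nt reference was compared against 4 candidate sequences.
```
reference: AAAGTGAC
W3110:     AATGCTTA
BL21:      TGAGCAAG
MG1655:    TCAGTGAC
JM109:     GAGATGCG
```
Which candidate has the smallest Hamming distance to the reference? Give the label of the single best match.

MG1655

Hamming distances to reference — W3110: 5; BL21: 5; MG1655: 2; JM109: 5.
Smallest is MG1655 with 2 mismatches.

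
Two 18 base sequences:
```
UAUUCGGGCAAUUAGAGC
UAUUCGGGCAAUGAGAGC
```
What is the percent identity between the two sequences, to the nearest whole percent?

94%

1 position differs (13), so 17 of 18 match: 17/18 = 94.44%.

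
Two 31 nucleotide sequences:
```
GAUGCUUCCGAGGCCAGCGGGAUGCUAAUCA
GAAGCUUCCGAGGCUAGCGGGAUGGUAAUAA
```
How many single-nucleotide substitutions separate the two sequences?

4

The sequences differ at bases 3, 15, 25, 30 (1-based) — 4 in total.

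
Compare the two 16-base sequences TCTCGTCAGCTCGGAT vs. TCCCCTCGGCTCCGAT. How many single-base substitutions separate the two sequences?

The sequences differ at bases 3, 5, 8, 13 (1-based) — 4 in total.

4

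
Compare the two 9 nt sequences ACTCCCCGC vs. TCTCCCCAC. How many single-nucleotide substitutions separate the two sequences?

2

The sequences differ at bases 1, 8 (1-based) — 2 in total.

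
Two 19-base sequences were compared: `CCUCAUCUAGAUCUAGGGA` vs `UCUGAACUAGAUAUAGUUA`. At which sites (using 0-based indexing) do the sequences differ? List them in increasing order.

0, 3, 5, 12, 16, 17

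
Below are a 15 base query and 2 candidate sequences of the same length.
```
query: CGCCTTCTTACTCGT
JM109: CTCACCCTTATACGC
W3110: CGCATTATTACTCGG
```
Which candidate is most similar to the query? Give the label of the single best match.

W3110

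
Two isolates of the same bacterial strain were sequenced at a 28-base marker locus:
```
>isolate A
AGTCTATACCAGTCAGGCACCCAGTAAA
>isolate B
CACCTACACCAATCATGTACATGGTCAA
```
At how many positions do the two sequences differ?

The sequences differ at positions 1, 2, 3, 7, 12, 16, 18, 21, 22, 23, 26 (1-based) — 11 in total.

11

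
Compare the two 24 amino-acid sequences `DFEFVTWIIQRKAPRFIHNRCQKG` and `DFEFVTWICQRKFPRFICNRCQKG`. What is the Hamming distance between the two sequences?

3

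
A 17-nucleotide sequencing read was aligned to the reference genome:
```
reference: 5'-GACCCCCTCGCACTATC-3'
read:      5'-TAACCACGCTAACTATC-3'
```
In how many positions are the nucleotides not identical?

Comparing position by position, 6 positions differ: 1 (G/T), 3 (C/A), 6 (C/A), 8 (T/G), 10 (G/T), 11 (C/A).

6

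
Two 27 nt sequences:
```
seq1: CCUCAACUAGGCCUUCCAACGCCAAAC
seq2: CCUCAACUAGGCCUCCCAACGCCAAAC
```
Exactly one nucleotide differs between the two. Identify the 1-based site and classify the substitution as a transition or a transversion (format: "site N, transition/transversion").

site 15, transition

Site 15 changes U→C. U is a pyrimidine and C is a pyrimidine, so this is a transition.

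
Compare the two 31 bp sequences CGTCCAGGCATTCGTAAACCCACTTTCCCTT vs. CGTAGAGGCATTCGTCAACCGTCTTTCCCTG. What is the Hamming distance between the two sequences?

6

Mismatches (1-based): position 4: C→A; position 5: C→G; position 16: A→C; position 21: C→G; position 22: A→T; position 31: T→G.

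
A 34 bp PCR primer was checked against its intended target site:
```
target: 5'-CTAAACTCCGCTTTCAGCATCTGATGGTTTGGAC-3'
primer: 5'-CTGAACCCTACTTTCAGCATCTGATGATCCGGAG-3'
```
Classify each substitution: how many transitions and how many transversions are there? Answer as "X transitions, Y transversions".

7 transitions, 1 transversion

Mismatches (1-based):
base 3: A→G (purine→purine, transition)
base 7: T→C (pyrimidine→pyrimidine, transition)
base 9: C→T (pyrimidine→pyrimidine, transition)
base 10: G→A (purine→purine, transition)
base 27: G→A (purine→purine, transition)
base 29: T→C (pyrimidine→pyrimidine, transition)
base 30: T→C (pyrimidine→pyrimidine, transition)
base 34: C→G (pyrimidine→purine, transversion)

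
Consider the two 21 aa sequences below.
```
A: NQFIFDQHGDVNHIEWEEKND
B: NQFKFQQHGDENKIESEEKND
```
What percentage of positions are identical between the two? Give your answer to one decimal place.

Mismatches at positions 4, 6, 11, 13, 16 (1-based): 5 of 21.
Identical positions: 16/21 = 76.19% → 76.2%.

76.2%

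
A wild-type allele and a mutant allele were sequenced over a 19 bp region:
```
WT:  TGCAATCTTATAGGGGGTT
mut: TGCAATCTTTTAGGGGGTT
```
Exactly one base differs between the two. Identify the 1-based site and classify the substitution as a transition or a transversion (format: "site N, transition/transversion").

The sequences differ only at site 10: A→T (purine→pyrimidine), a transversion.

site 10, transversion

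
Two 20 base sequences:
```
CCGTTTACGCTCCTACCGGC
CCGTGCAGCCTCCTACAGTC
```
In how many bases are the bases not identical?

6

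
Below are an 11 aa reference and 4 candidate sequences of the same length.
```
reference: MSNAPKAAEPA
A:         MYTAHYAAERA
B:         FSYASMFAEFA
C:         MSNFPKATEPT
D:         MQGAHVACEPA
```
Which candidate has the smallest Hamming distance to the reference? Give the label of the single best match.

C

A differs at 5 residues; B differs at 6 residues; C differs at 3 residues; D differs at 5 residues. The closest is C.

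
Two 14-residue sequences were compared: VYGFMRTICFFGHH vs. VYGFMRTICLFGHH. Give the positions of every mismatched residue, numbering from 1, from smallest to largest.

Differences at position 10 (F→L).

10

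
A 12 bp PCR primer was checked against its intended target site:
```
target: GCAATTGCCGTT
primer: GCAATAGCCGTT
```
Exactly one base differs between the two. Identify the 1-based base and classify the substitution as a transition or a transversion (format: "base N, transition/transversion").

The sequences differ only at base 6: T→A (pyrimidine→purine), a transversion.

base 6, transversion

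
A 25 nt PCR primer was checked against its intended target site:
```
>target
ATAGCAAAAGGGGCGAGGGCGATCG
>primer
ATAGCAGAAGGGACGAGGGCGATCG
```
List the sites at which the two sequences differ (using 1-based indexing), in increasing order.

7, 13

Scanning 1-based: 7: A/G; 13: G/A.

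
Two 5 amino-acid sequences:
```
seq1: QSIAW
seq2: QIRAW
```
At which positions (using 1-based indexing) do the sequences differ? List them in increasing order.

2, 3

Scanning 1-based: 2: S/I; 3: I/R.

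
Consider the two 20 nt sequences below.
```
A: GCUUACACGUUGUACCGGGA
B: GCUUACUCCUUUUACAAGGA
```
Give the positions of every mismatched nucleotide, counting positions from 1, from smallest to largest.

7, 9, 12, 16, 17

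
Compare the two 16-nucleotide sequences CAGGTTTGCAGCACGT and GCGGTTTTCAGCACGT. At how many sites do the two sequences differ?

Comparing position by position, 3 sites differ: 1 (C/G), 2 (A/C), 8 (G/T).

3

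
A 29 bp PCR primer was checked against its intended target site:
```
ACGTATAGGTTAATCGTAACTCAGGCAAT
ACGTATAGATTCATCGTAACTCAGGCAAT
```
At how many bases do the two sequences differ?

2

The sequences differ at bases 9, 12 (1-based) — 2 in total.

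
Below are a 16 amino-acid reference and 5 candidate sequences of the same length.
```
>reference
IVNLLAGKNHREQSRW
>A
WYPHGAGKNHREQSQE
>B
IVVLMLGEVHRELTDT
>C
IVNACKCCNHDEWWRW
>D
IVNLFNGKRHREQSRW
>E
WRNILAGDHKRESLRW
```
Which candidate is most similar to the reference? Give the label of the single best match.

D

A differs at 7 positions; B differs at 9 positions; C differs at 8 positions; D differs at 3 positions; E differs at 8 positions. The closest is D.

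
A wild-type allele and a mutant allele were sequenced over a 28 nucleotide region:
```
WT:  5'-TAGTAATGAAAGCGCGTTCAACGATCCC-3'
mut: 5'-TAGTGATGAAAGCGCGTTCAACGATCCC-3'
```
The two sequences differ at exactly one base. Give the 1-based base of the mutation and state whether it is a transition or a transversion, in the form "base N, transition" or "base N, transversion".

Base 5 changes A→G. A is a purine and G is a purine, so this is a transition.

base 5, transition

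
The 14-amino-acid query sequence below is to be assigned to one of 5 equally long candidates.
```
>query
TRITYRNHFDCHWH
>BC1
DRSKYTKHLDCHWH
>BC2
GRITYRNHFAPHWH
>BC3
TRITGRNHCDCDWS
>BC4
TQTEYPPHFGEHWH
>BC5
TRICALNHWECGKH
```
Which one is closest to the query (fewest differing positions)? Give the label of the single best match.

BC2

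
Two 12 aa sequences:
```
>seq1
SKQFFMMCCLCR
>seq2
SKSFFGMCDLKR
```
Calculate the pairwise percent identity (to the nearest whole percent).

67%

4 positions differ (3, 6, 9, 11), so 8 of 12 match: 8/12 = 66.67%.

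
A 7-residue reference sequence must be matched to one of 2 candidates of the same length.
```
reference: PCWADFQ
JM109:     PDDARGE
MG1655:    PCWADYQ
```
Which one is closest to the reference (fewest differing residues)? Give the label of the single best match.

MG1655

Hamming distances to reference — JM109: 5; MG1655: 1.
Smallest is MG1655 with 1 mismatch.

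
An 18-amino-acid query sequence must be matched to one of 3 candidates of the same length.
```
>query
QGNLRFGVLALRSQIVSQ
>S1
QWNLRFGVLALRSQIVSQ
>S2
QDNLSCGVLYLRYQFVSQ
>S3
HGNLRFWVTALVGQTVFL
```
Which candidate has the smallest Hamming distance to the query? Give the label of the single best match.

S1

Hamming distances to query — S1: 1; S2: 6; S3: 8.
Smallest is S1 with 1 mismatch.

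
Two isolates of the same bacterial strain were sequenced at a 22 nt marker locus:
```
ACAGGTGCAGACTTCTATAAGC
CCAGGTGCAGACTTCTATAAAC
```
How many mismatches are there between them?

Mismatches (1-based): position 1: A→C; position 21: G→A.

2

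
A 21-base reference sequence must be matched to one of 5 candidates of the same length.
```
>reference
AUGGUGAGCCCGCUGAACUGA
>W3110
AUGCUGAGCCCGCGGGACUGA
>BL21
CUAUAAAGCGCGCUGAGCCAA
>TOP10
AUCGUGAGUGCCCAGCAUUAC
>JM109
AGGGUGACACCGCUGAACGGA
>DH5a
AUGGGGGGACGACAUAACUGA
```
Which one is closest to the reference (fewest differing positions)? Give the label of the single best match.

W3110 differs at 3 positions; BL21 differs at 9 positions; TOP10 differs at 9 positions; JM109 differs at 4 positions; DH5a differs at 7 positions. The closest is W3110.

W3110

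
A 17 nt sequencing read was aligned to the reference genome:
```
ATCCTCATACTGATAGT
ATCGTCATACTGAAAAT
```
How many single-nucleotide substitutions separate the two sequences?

The sequences differ at positions 4, 14, 16 (1-based) — 3 in total.

3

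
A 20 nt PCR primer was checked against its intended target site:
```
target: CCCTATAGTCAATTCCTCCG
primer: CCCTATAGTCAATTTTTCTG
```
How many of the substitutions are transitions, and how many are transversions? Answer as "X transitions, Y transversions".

Transitions (purine↔purine or pyrimidine↔pyrimidine): 15 C→T, 16 C→T, 19 C→T.
Transversions (purine↔pyrimidine): none.

3 transitions, 0 transversions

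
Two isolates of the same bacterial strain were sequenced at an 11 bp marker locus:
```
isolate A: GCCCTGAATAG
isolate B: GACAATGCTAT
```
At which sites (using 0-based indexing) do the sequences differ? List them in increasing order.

Differences at site 1 (C→A), site 3 (C→A), site 4 (T→A), site 5 (G→T), site 6 (A→G), site 7 (A→C), site 10 (G→T).

1, 3, 4, 5, 6, 7, 10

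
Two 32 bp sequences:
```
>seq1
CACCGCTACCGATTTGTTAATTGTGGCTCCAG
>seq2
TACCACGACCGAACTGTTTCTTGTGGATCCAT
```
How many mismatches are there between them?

9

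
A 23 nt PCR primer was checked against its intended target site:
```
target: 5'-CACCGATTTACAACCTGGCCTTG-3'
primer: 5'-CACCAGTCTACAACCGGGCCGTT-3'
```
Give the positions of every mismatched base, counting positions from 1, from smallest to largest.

5, 6, 8, 16, 21, 23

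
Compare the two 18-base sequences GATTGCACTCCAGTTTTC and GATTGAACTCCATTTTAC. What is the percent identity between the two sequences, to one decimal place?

3 positions differ (6, 13, 17), so 15 of 18 match: 15/18 = 83.33%.

83.3%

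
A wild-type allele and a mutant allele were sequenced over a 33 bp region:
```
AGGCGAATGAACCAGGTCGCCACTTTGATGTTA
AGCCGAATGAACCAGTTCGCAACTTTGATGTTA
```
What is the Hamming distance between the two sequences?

The sequences differ at bases 3, 16, 21 (1-based) — 3 in total.

3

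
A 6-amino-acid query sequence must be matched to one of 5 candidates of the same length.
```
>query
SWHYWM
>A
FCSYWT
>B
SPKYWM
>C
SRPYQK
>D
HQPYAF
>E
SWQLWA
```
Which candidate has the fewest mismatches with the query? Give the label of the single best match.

Hamming distances to query — A: 4; B: 2; C: 4; D: 5; E: 3.
Smallest is B with 2 mismatches.

B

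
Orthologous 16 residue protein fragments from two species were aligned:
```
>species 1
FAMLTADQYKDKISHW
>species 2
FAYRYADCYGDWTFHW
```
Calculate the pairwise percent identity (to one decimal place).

8 positions differ (3, 4, 5, 8, 10, 12, 13, 14), so 8 of 16 match: 8/16 = 50%.

50.0%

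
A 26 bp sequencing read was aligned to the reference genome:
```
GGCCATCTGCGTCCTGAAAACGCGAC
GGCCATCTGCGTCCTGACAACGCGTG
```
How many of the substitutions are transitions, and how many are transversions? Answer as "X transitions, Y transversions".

Mismatches (1-based):
site 18: A→C (purine→pyrimidine, transversion)
site 25: A→T (purine→pyrimidine, transversion)
site 26: C→G (pyrimidine→purine, transversion)

0 transitions, 3 transversions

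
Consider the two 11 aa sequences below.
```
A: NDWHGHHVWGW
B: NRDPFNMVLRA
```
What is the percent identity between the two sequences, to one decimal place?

9 positions differ (2, 3, 4, 5, 6, 7, 9, 10, 11), so 2 of 11 match: 2/11 = 18.18%.

18.2%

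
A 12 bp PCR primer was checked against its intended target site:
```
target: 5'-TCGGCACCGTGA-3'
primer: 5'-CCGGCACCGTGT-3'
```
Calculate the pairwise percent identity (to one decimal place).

2 positions differ (1, 12), so 10 of 12 match: 10/12 = 83.33%.

83.3%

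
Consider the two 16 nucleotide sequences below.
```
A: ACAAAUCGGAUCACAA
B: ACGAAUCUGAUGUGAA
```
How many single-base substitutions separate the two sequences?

Mismatches (1-based): site 3: A→G; site 8: G→U; site 12: C→G; site 13: A→U; site 14: C→G.

5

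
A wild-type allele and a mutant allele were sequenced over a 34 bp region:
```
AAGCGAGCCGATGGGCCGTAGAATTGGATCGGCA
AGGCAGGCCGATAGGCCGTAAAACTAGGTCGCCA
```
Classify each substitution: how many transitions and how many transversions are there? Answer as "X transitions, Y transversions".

Mismatches (1-based):
position 2: A→G (purine→purine, transition)
position 5: G→A (purine→purine, transition)
position 6: A→G (purine→purine, transition)
position 13: G→A (purine→purine, transition)
position 21: G→A (purine→purine, transition)
position 24: T→C (pyrimidine→pyrimidine, transition)
position 26: G→A (purine→purine, transition)
position 28: A→G (purine→purine, transition)
position 32: G→C (purine→pyrimidine, transversion)

8 transitions, 1 transversion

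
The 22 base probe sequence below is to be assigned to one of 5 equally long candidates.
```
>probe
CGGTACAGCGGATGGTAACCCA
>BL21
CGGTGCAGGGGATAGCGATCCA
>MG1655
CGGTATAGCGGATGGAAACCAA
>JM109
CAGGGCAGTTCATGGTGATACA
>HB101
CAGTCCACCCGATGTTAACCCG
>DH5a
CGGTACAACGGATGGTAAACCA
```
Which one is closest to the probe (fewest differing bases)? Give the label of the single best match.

Hamming distances to probe — BL21: 6; MG1655: 3; JM109: 9; HB101: 6; DH5a: 2.
Smallest is DH5a with 2 mismatches.

DH5a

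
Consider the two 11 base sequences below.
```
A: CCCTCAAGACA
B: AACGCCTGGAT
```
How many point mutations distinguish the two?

The sequences differ at bases 1, 2, 4, 6, 7, 9, 10, 11 (1-based) — 8 in total.

8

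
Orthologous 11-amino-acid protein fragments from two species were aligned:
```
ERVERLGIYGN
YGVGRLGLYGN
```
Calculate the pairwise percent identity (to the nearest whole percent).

64%

4 positions differ (1, 2, 4, 8), so 7 of 11 match: 7/11 = 63.64%.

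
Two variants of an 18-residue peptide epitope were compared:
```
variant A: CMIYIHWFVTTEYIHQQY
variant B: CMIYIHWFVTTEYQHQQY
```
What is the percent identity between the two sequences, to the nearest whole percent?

1 position differs (14), so 17 of 18 match: 17/18 = 94.44%.

94%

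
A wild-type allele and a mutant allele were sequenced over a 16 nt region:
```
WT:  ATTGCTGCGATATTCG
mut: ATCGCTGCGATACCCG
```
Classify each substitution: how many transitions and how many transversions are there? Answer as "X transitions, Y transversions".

Transitions (purine↔purine or pyrimidine↔pyrimidine): 3 T→C, 13 T→C, 14 T→C.
Transversions (purine↔pyrimidine): none.

3 transitions, 0 transversions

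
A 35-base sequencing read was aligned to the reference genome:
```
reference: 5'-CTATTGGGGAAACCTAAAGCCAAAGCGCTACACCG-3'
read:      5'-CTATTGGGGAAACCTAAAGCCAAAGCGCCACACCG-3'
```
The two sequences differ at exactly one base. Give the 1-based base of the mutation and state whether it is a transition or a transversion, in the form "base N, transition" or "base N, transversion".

The sequences differ only at base 29: T→C (pyrimidine→pyrimidine), a transition.

base 29, transition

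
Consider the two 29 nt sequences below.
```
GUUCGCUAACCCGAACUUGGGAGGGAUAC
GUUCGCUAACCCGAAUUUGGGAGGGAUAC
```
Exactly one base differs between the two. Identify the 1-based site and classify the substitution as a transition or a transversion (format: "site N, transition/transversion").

site 16, transition

The sequences differ only at site 16: C→U (pyrimidine→pyrimidine), a transition.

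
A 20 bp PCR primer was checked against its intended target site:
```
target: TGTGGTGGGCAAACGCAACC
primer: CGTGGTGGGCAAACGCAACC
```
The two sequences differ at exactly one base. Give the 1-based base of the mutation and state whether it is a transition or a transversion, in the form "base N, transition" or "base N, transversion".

Base 1 changes T→C. T is a pyrimidine and C is a pyrimidine, so this is a transition.

base 1, transition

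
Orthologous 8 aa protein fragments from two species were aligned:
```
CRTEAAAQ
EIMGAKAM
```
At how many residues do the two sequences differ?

6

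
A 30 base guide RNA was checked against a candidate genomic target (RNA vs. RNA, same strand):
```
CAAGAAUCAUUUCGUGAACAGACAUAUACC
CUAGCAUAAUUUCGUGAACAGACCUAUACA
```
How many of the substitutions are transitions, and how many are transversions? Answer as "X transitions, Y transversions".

Transitions (purine↔purine or pyrimidine↔pyrimidine): none.
Transversions (purine↔pyrimidine): 2 A→U, 5 A→C, 8 C→A, 24 A→C, 30 C→A.

0 transitions, 5 transversions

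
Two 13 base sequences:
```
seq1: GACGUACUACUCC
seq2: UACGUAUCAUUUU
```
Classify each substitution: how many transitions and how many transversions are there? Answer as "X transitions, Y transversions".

5 transitions, 1 transversion

Mismatches (1-based):
base 1: G→U (purine→pyrimidine, transversion)
base 7: C→U (pyrimidine→pyrimidine, transition)
base 8: U→C (pyrimidine→pyrimidine, transition)
base 10: C→U (pyrimidine→pyrimidine, transition)
base 12: C→U (pyrimidine→pyrimidine, transition)
base 13: C→U (pyrimidine→pyrimidine, transition)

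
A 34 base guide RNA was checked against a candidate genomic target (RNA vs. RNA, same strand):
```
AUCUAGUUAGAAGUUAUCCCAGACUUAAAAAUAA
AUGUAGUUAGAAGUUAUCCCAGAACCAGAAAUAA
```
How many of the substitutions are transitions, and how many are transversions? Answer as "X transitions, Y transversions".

Transitions (purine↔purine or pyrimidine↔pyrimidine): 25 U→C, 26 U→C, 28 A→G.
Transversions (purine↔pyrimidine): 3 C→G, 24 C→A.

3 transitions, 2 transversions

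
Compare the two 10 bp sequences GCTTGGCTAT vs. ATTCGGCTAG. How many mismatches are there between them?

4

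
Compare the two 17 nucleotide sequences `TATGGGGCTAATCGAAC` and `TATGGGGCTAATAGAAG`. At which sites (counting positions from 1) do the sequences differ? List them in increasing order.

13, 17

Scanning 1-based: 13: C/A; 17: C/G.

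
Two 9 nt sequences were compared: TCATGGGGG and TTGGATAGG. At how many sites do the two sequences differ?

The sequences differ at sites 2, 3, 4, 5, 6, 7 (1-based) — 6 in total.

6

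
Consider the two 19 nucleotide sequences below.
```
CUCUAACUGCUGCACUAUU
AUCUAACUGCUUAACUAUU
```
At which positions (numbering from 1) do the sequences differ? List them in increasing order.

Scanning 1-based: 1: C/A; 12: G/U; 13: C/A.

1, 12, 13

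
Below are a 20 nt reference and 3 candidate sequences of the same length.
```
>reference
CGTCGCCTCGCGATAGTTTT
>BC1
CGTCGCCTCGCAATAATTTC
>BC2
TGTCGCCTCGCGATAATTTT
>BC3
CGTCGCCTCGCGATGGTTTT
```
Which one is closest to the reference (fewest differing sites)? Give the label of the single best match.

Hamming distances to reference — BC1: 3; BC2: 2; BC3: 1.
Smallest is BC3 with 1 mismatch.

BC3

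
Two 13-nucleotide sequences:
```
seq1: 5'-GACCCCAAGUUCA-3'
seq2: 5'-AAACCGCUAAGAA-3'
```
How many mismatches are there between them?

9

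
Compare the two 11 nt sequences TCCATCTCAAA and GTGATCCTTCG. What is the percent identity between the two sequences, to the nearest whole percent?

8 positions differ (1, 2, 3, 7, 8, 9, 10, 11), so 3 of 11 match: 3/11 = 27.27%.

27%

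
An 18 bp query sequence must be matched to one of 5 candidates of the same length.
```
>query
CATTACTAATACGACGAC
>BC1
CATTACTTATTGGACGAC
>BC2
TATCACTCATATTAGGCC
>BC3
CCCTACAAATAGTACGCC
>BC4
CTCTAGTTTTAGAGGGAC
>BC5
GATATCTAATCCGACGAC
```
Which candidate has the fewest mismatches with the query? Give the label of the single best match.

BC1

Hamming distances to query — BC1: 3; BC2: 7; BC3: 6; BC4: 9; BC5: 4.
Smallest is BC1 with 3 mismatches.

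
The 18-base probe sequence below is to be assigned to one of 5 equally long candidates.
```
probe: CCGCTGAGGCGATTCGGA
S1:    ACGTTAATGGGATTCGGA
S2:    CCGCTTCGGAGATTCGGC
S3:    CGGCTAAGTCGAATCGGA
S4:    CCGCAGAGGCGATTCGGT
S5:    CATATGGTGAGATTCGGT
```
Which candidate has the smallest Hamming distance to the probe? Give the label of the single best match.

Hamming distances to probe — S1: 5; S2: 4; S3: 4; S4: 2; S5: 7.
Smallest is S4 with 2 mismatches.

S4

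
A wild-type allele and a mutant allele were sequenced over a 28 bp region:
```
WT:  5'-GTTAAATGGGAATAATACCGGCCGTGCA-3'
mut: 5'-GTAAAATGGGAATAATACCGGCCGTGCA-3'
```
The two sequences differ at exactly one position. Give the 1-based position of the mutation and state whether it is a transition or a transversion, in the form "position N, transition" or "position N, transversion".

position 3, transversion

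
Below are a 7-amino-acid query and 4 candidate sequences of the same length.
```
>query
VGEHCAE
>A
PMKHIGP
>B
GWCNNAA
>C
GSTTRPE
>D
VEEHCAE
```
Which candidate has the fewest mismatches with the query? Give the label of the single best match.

D

Hamming distances to query — A: 6; B: 6; C: 6; D: 1.
Smallest is D with 1 mismatch.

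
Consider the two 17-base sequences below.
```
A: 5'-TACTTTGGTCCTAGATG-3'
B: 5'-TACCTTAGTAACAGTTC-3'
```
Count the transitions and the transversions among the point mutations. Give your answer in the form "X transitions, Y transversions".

Transitions (purine↔purine or pyrimidine↔pyrimidine): 4 T→C, 7 G→A, 12 T→C.
Transversions (purine↔pyrimidine): 10 C→A, 11 C→A, 15 A→T, 17 G→C.

3 transitions, 4 transversions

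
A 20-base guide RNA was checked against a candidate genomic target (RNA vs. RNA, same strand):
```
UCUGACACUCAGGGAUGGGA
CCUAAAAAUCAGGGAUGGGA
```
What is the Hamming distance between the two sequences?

4

Mismatches (1-based): base 1: U→C; base 4: G→A; base 6: C→A; base 8: C→A.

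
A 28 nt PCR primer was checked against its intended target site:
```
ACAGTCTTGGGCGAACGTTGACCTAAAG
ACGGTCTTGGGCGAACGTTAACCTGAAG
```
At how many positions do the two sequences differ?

3

Mismatches (1-based): position 3: A→G; position 20: G→A; position 25: A→G.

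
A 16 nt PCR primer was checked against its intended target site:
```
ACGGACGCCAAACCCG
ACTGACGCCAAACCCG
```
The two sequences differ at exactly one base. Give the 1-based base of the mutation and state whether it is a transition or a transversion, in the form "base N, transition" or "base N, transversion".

Base 3 changes G→T. G is a purine and T is a pyrimidine, so this is a transversion.

base 3, transversion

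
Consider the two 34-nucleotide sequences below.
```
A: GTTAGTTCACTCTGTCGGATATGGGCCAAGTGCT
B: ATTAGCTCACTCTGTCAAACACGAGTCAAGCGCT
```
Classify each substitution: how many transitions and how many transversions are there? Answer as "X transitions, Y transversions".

9 transitions, 0 transversions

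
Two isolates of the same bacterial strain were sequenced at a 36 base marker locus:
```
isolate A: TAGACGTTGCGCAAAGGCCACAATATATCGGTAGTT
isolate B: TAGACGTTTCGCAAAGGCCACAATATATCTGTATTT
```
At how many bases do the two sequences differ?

3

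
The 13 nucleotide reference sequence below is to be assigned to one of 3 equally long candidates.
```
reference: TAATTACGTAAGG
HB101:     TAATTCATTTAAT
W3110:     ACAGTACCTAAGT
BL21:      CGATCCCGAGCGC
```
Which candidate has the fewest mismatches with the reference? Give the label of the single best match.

HB101 differs at 6 bases; W3110 differs at 5 bases; BL21 differs at 8 bases. The closest is W3110.

W3110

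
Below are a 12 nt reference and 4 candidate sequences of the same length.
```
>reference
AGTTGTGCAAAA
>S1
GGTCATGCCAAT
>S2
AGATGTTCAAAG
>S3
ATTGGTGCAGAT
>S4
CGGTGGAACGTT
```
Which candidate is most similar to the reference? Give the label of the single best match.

S2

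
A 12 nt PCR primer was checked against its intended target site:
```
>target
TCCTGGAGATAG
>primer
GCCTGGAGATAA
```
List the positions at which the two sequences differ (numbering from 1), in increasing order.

Differences at position 1 (T→G), position 12 (G→A).

1, 12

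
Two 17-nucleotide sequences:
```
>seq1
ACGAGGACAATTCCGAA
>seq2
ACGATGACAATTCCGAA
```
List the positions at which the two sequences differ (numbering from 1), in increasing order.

Scanning 1-based: 5: G/T.

5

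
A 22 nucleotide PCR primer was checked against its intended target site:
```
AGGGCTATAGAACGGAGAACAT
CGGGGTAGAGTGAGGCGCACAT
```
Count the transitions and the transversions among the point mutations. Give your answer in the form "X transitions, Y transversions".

1 transition, 7 transversions

Mismatches (1-based):
base 1: A→C (purine→pyrimidine, transversion)
base 5: C→G (pyrimidine→purine, transversion)
base 8: T→G (pyrimidine→purine, transversion)
base 11: A→T (purine→pyrimidine, transversion)
base 12: A→G (purine→purine, transition)
base 13: C→A (pyrimidine→purine, transversion)
base 16: A→C (purine→pyrimidine, transversion)
base 18: A→C (purine→pyrimidine, transversion)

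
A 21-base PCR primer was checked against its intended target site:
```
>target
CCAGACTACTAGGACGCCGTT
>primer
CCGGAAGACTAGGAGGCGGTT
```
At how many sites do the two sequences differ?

5

Mismatches (1-based): site 3: A→G; site 6: C→A; site 7: T→G; site 15: C→G; site 18: C→G.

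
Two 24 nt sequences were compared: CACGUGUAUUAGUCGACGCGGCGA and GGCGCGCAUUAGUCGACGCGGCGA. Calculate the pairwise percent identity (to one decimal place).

4 positions differ (1, 2, 5, 7), so 20 of 24 match: 20/24 = 83.33%.

83.3%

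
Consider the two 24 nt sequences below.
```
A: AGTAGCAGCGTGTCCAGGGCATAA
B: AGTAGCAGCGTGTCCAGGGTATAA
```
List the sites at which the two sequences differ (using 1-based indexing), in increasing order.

20

Differences at site 20 (C→T).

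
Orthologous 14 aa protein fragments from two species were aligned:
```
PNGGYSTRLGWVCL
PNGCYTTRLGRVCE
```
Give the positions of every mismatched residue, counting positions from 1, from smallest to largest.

4, 6, 11, 14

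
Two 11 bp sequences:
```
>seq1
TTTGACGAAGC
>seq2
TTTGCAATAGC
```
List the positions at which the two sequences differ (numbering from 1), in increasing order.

Scanning 1-based: 5: A/C; 6: C/A; 7: G/A; 8: A/T.

5, 6, 7, 8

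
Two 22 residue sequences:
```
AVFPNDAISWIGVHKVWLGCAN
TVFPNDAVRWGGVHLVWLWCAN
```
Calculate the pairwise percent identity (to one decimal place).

72.7%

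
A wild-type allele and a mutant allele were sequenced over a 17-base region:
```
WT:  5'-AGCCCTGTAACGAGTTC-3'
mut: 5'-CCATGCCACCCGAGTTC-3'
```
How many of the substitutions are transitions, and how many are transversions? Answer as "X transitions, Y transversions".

2 transitions, 8 transversions

Mismatches (1-based):
site 1: A→C (purine→pyrimidine, transversion)
site 2: G→C (purine→pyrimidine, transversion)
site 3: C→A (pyrimidine→purine, transversion)
site 4: C→T (pyrimidine→pyrimidine, transition)
site 5: C→G (pyrimidine→purine, transversion)
site 6: T→C (pyrimidine→pyrimidine, transition)
site 7: G→C (purine→pyrimidine, transversion)
site 8: T→A (pyrimidine→purine, transversion)
site 9: A→C (purine→pyrimidine, transversion)
site 10: A→C (purine→pyrimidine, transversion)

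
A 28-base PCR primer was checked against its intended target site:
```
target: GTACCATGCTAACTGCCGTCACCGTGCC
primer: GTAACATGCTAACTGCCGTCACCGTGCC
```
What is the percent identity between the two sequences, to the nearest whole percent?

1 position differs (4), so 27 of 28 match: 27/28 = 96.43%.

96%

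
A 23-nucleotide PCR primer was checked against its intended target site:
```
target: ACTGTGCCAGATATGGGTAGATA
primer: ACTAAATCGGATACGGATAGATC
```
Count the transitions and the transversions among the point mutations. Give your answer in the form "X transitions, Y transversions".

6 transitions, 2 transversions

Transitions (purine↔purine or pyrimidine↔pyrimidine): 4 G→A, 6 G→A, 7 C→T, 9 A→G, 14 T→C, 17 G→A.
Transversions (purine↔pyrimidine): 5 T→A, 23 A→C.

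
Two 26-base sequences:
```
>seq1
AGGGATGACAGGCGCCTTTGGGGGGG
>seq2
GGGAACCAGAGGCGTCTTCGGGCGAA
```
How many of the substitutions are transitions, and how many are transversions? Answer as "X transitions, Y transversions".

Transitions (purine↔purine or pyrimidine↔pyrimidine): 1 A→G, 4 G→A, 6 T→C, 15 C→T, 19 T→C, 25 G→A, 26 G→A.
Transversions (purine↔pyrimidine): 7 G→C, 9 C→G, 23 G→C.

7 transitions, 3 transversions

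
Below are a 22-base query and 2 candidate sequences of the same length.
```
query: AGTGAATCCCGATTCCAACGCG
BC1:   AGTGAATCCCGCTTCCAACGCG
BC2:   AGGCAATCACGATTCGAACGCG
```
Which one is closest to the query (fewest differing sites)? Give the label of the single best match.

BC1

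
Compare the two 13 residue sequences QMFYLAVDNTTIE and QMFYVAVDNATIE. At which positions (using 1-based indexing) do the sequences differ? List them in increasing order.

Differences at position 5 (L→V), position 10 (T→A).

5, 10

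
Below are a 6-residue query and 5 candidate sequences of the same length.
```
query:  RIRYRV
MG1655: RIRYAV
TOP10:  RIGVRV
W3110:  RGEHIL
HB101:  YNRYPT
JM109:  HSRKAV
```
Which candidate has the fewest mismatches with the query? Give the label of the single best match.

MG1655 differs at 1 position; TOP10 differs at 2 positions; W3110 differs at 5 positions; HB101 differs at 4 positions; JM109 differs at 4 positions. The closest is MG1655.

MG1655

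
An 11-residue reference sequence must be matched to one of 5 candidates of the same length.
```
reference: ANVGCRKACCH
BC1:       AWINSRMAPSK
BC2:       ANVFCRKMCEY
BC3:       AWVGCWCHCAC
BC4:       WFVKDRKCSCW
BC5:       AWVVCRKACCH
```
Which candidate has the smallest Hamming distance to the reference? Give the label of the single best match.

BC5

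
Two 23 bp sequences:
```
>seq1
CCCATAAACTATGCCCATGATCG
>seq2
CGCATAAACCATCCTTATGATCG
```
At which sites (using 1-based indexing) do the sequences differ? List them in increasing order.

Differences at site 2 (C→G), site 10 (T→C), site 13 (G→C), site 15 (C→T), site 16 (C→T).

2, 10, 13, 15, 16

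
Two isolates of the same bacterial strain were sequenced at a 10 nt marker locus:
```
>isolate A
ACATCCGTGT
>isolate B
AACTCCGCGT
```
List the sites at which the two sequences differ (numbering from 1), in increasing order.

Scanning 1-based: 2: C/A; 3: A/C; 8: T/C.

2, 3, 8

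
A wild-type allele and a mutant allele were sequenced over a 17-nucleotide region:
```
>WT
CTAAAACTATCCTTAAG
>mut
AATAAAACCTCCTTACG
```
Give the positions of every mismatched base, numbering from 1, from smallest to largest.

1, 2, 3, 7, 8, 9, 16

Differences at position 1 (C→A), position 2 (T→A), position 3 (A→T), position 7 (C→A), position 8 (T→C), position 9 (A→C), position 16 (A→C).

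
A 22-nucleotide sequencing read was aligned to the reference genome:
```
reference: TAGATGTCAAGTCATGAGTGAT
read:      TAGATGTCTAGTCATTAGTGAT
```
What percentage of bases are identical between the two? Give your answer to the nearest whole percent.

91%

Mismatches at positions 9, 16 (1-based): 2 of 22.
Identical positions: 20/22 = 90.91% → 91%.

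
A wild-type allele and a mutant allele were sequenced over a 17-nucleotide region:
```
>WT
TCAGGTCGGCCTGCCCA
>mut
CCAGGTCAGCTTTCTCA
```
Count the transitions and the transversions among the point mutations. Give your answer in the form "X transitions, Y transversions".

Transitions (purine↔purine or pyrimidine↔pyrimidine): 1 T→C, 8 G→A, 11 C→T, 15 C→T.
Transversions (purine↔pyrimidine): 13 G→T.

4 transitions, 1 transversion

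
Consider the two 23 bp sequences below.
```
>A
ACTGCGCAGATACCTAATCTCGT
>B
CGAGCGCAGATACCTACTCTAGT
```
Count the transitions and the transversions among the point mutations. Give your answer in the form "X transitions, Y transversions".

0 transitions, 5 transversions

Mismatches (1-based):
position 1: A→C (purine→pyrimidine, transversion)
position 2: C→G (pyrimidine→purine, transversion)
position 3: T→A (pyrimidine→purine, transversion)
position 17: A→C (purine→pyrimidine, transversion)
position 21: C→A (pyrimidine→purine, transversion)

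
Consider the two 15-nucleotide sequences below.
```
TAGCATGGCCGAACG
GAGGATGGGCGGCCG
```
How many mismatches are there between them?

5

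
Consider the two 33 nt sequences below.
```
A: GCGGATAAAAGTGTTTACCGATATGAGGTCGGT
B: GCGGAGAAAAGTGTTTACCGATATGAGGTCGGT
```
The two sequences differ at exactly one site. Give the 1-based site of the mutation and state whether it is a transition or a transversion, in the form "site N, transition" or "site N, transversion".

Site 6 changes T→G. T is a pyrimidine and G is a purine, so this is a transversion.

site 6, transversion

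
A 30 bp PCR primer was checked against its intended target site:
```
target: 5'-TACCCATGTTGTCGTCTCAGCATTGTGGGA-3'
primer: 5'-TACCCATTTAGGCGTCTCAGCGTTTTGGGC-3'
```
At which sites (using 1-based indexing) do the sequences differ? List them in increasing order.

Differences at site 8 (G→T), site 10 (T→A), site 12 (T→G), site 22 (A→G), site 25 (G→T), site 30 (A→C).

8, 10, 12, 22, 25, 30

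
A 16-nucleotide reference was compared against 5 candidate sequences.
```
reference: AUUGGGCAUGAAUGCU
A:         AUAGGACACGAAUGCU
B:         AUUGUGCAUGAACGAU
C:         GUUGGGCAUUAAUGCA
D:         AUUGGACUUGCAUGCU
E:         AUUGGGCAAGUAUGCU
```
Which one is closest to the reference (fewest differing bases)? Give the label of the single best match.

A differs at 3 bases; B differs at 3 bases; C differs at 3 bases; D differs at 3 bases; E differs at 2 bases. The closest is E.

E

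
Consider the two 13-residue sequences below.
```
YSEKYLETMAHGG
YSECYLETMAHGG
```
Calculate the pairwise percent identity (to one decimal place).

Mismatch at position 4 (1-based): 1 of 13.
Identical positions: 12/13 = 92.31% → 92.3%.

92.3%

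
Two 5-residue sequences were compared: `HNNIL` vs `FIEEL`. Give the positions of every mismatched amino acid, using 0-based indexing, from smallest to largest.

Differences at position 0 (H→F), position 1 (N→I), position 2 (N→E), position 3 (I→E).

0, 1, 2, 3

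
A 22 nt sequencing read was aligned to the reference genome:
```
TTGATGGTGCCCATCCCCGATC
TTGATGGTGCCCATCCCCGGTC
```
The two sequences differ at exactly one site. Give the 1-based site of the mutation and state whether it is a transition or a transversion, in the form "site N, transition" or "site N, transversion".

site 20, transition

Site 20 changes A→G. A is a purine and G is a purine, so this is a transition.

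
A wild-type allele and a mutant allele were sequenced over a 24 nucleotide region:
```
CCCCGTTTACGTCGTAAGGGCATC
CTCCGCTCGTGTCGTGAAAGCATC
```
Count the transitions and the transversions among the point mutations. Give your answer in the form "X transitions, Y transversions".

Transitions (purine↔purine or pyrimidine↔pyrimidine): 2 C→T, 6 T→C, 8 T→C, 9 A→G, 10 C→T, 16 A→G, 18 G→A, 19 G→A.
Transversions (purine↔pyrimidine): none.

8 transitions, 0 transversions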